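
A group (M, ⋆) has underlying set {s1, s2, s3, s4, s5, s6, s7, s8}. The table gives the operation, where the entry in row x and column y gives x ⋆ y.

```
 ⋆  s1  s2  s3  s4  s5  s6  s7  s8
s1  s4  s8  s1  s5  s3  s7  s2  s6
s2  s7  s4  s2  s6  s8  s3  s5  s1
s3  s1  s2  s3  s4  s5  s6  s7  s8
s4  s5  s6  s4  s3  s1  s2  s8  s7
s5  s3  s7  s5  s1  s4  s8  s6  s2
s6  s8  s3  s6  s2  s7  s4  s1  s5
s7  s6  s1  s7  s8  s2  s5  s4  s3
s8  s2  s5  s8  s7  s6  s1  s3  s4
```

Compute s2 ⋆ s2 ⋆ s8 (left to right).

s7

s2 ⋆ s2 = s4
s4 ⋆ s8 = s7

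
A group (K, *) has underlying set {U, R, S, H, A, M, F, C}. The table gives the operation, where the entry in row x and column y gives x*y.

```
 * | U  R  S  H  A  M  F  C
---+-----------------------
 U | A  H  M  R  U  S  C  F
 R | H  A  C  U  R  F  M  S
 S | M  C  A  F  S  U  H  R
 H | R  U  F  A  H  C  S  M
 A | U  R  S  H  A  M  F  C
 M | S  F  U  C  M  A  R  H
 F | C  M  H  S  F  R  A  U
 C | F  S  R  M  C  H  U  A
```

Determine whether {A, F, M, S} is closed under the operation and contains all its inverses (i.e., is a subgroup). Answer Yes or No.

No

S*M = U, which is not in {A, F, M, S}.
The subset is not closed under *, so it is not a subgroup.
(Structurally, K here is isomorphic to the elementary abelian group (Z_2)^3.)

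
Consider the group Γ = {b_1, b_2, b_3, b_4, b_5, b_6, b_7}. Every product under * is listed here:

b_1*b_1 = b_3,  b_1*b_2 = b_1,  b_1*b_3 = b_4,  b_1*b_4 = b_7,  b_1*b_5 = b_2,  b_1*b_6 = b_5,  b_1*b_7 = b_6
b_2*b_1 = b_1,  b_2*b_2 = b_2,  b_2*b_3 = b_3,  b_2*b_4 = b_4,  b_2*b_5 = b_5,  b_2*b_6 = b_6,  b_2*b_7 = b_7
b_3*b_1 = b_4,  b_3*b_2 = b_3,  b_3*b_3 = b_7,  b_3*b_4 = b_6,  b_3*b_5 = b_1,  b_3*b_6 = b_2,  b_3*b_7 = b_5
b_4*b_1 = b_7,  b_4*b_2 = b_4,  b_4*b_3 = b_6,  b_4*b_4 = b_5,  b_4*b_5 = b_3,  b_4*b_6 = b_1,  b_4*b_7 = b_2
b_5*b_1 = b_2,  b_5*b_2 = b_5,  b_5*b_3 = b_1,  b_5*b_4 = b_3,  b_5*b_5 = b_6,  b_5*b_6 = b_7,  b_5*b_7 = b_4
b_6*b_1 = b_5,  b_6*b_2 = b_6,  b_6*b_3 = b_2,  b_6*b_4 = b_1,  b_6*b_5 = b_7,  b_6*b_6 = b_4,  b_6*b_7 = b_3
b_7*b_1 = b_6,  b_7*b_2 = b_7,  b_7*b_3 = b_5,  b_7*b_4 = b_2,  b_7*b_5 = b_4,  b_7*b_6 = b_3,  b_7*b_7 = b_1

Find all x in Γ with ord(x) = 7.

{b_1, b_3, b_4, b_5, b_6, b_7}

Identity is b_2. Compute the order of each non-identity element by repeated multiplication:
  b_1: b_1 → b_3 → b_4 → b_7 → b_6 → b_5 → b_2  (order 7)
  b_3: b_3 → b_7 → b_5 → b_1 → b_4 → b_6 → b_2  (order 7)
  b_4: b_4 → b_5 → b_3 → b_6 → b_1 → b_7 → b_2  (order 7)
  b_5: b_5 → b_6 → b_7 → b_4 → b_3 → b_1 → b_2  (order 7)
  b_6: b_6 → b_4 → b_1 → b_5 → b_7 → b_3 → b_2  (order 7)
  b_7: b_7 → b_1 → b_6 → b_3 → b_5 → b_4 → b_2  (order 7)
Elements of order 7: {b_1, b_3, b_4, b_5, b_6, b_7}.
(Structurally, Γ here is isomorphic to the cyclic group Z_7.)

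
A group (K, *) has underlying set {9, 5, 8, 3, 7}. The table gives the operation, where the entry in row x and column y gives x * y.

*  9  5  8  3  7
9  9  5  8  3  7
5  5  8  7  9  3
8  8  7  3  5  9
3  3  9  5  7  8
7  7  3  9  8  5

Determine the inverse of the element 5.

3

First locate the identity: row 9 matches the header, so 9 is the identity.
Scan row 5 for 9: 5 * 3 = 9. Hence 5^(-1) = 3.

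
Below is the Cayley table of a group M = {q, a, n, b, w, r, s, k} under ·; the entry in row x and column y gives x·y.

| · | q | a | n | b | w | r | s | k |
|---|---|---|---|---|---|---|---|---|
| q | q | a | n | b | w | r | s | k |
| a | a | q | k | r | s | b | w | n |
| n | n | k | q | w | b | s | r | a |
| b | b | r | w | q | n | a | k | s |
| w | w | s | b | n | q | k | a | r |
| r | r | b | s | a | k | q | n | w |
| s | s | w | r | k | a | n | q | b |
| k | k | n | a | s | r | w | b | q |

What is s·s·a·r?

s·s = q
q·a = a
a·r = b

b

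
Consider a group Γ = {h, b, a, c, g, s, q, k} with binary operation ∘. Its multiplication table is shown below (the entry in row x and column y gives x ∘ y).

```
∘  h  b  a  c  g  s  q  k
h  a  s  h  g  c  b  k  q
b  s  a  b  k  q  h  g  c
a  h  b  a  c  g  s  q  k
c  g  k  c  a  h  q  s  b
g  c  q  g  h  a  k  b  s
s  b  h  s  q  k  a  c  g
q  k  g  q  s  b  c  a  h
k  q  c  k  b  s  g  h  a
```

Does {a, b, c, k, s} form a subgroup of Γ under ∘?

s ∘ b = h, which is not in {a, b, c, k, s}.
The subset is not closed under ∘, so it is not a subgroup.

No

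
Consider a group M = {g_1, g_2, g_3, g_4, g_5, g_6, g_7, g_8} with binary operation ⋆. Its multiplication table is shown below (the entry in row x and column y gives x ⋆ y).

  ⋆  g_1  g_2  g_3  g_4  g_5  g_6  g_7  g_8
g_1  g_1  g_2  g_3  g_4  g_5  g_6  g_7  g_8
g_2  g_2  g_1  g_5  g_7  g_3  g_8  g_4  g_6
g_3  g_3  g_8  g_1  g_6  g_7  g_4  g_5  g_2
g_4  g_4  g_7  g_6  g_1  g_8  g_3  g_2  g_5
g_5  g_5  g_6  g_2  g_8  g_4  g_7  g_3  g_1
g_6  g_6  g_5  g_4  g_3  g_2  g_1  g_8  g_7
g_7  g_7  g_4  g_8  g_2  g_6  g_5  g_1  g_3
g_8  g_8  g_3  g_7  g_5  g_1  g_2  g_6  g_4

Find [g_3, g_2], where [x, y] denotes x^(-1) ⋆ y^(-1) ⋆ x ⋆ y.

g_4

Identity is g_1; from the table g_3^(-1) = g_3 and g_2^(-1) = g_2.
g_3 ⋆ g_2 = g_8
g_8 ⋆ g_3 = g_7
g_7 ⋆ g_2 = g_4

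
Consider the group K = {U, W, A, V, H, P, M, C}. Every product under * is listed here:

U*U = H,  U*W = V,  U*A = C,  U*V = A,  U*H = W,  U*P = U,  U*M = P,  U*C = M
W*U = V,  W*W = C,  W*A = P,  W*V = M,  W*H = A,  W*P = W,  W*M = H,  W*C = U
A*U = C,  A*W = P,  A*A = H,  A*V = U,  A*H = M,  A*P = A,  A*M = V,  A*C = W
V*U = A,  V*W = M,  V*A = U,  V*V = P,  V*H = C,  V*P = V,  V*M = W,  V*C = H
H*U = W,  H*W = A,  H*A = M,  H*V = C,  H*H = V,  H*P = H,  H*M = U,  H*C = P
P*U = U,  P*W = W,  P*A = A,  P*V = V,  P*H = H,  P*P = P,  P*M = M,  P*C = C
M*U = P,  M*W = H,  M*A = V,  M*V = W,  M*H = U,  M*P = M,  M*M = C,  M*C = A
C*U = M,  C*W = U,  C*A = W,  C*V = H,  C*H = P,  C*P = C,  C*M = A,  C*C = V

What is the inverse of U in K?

M

First locate the identity: row P matches the header, so P is the identity.
Scan row U for P: U*M = P. Hence U^(-1) = M.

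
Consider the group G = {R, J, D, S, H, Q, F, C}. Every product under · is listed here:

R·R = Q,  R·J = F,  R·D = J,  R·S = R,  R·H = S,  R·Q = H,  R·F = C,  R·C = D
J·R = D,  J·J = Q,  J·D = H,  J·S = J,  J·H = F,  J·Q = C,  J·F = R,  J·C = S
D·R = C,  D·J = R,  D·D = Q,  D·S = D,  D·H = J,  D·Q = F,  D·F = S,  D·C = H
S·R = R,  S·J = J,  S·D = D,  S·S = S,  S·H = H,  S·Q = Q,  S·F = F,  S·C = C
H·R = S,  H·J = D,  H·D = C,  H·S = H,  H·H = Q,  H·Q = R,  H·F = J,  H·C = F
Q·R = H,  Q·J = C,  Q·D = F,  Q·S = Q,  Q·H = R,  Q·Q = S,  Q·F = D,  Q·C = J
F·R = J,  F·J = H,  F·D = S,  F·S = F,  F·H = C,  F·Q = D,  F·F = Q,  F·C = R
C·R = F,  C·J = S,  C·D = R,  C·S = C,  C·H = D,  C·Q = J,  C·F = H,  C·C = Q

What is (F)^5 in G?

F

F^1 = F
F^2 = F·F = Q
F^3 = Q·F = D
F^4 = D·F = S
F^5 = S·F = F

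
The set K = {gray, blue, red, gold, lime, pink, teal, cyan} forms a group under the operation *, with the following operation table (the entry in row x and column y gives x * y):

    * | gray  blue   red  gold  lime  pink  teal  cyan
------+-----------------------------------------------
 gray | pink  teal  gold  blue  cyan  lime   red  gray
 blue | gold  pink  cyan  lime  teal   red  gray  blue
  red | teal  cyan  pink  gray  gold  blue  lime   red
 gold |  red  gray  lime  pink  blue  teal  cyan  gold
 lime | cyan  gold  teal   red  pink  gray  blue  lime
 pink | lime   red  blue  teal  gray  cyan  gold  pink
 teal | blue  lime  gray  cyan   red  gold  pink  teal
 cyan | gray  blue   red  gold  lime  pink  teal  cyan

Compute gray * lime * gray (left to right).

gray

gray * lime = cyan
cyan * gray = gray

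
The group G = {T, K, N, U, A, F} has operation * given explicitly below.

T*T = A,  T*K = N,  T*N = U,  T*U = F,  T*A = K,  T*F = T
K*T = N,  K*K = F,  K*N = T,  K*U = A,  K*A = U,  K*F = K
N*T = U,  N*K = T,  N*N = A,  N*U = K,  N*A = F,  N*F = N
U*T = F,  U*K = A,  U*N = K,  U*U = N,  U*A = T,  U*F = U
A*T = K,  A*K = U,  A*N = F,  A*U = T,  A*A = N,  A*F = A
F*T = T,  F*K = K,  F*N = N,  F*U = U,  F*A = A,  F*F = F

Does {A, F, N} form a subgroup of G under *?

{A, F, N} contains the identity F.
Checking products: every product of two elements of {A, F, N} (read from the table) lies in {A, F, N}, so the set is closed.
In a finite group, a nonempty closed subset is a subgroup. So {A, F, N} ≤ G.
(Structurally, G here is isomorphic to the cyclic group Z_6.)

Yes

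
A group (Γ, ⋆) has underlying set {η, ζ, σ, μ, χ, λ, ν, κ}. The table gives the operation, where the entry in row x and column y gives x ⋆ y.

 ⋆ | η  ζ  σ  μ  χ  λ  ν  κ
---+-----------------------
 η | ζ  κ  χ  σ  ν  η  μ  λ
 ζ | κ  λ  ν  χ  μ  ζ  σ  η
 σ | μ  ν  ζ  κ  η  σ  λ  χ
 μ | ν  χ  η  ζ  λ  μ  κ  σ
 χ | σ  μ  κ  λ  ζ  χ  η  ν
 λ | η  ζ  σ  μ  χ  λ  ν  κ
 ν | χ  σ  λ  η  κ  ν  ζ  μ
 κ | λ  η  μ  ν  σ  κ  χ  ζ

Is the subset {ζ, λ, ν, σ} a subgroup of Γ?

Yes

{ζ, λ, ν, σ} contains the identity λ.
Checking products: every product of two elements of {ζ, λ, ν, σ} (read from the table) lies in {ζ, λ, ν, σ}, so the set is closed.
In a finite group, a nonempty closed subset is a subgroup. So {ζ, λ, ν, σ} ≤ Γ.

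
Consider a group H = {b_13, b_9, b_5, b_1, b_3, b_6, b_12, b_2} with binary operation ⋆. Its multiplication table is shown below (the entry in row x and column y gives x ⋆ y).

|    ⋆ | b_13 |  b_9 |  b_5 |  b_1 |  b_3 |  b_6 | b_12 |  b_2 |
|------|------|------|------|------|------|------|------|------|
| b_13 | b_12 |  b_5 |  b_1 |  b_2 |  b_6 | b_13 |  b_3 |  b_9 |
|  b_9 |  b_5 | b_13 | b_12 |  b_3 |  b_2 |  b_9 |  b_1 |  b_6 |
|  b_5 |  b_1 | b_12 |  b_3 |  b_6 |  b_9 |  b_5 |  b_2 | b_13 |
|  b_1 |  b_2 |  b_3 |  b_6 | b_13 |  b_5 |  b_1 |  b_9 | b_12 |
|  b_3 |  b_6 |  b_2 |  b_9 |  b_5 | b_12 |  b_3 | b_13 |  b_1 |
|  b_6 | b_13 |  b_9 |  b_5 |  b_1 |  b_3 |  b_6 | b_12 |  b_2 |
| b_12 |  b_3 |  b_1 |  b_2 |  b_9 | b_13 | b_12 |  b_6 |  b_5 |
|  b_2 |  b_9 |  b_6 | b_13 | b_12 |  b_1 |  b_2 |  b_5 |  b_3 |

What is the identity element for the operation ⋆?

The identity e satisfies e ⋆ x = x for all x, so its row in the table reproduces the column headers.
Row b_6 reads: b_13, b_9, b_5, b_1, b_3, b_6, b_12, b_2 — exactly the header order. So b_6 is the identity.

b_6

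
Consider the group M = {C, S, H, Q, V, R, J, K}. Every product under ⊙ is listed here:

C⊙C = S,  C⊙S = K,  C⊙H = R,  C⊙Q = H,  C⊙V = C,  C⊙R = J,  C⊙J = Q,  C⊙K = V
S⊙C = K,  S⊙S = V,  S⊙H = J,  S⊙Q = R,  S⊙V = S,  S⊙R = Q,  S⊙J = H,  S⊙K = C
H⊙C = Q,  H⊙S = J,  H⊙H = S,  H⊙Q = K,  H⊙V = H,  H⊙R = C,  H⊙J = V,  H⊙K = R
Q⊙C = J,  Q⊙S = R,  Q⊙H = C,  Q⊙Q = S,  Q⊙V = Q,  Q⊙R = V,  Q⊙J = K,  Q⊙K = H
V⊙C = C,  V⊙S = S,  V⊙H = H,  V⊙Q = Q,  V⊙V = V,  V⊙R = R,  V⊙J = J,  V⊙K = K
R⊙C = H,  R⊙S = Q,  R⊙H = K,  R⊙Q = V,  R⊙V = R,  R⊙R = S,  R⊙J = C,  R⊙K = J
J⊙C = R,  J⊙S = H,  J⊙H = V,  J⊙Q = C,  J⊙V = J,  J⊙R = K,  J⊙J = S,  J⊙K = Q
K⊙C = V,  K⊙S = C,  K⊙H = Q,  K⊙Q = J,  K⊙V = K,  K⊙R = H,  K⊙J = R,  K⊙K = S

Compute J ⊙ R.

K

Read row J, column R: J ⊙ R = K.
(Structurally, M here is isomorphic to the quaternion group Q_8.)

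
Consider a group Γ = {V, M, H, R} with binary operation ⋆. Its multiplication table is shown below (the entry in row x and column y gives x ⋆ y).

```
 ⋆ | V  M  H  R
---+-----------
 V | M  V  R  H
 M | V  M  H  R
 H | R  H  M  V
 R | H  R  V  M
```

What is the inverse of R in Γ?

R

First locate the identity: row M matches the header, so M is the identity.
Scan row R for M: R ⋆ R = M. Hence R^(-1) = R.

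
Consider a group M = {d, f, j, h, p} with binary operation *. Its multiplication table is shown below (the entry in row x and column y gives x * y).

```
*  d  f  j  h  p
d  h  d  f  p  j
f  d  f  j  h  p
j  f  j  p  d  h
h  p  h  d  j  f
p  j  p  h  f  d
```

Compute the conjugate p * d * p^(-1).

d

The identity is f. In row p, the entry f sits in column h, so p^(-1) = h.
p * d = j
j * h = d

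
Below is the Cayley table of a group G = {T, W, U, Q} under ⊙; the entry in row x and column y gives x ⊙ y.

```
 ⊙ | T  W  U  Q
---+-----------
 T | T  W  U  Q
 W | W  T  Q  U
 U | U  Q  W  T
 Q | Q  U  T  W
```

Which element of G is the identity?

The identity e satisfies e ⊙ x = x for all x, so its row in the table reproduces the column headers.
Row T reads: T, W, U, Q — exactly the header order. So T is the identity.
(Structurally, G here is isomorphic to the cyclic group Z_4.)

T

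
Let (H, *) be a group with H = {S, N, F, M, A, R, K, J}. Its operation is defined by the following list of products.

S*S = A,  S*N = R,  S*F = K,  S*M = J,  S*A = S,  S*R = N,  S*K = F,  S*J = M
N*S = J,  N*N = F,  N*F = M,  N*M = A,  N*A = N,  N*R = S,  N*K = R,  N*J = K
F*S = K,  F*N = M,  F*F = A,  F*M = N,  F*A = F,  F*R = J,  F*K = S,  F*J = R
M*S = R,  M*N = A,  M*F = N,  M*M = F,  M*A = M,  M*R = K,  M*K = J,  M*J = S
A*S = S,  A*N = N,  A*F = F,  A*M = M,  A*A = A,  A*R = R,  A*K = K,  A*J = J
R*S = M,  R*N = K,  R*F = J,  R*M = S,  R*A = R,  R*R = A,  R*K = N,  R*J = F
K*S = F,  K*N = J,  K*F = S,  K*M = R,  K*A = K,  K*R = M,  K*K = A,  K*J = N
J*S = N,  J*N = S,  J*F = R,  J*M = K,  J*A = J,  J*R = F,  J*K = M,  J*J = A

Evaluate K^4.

K^1 = K
K^2 = K * K = A
K^3 = A * K = K
K^4 = K * K = A
(Structurally, H here is isomorphic to the dihedral group D_4.)

A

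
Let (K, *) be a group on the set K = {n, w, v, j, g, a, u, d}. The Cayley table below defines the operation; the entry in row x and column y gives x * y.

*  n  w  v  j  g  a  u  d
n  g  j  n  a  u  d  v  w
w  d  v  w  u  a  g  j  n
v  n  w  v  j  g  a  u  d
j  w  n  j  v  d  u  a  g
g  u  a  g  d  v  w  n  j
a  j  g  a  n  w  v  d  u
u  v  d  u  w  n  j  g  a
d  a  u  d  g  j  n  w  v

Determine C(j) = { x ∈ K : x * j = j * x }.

Compare row j with column j entry by entry.
d * j = g = j * d, so d commutes with j.
u * j = w but j * u = a, so u does not.
Collecting the elements that commute with j: C(j) = {d, g, j, v}.

{d, g, j, v}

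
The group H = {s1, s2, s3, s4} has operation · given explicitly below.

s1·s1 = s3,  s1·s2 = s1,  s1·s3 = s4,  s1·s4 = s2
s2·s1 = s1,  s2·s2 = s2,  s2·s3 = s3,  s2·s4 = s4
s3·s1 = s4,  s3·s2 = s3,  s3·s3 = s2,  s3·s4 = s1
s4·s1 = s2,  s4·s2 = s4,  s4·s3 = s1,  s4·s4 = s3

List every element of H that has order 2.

Identity is s2. Compute the order of each non-identity element by repeated multiplication:
  s1: s1 → s3 → s4 → s2  (order 4)
  s3: s3 → s2  (order 2)
  s4: s4 → s3 → s1 → s2  (order 4)
Elements of order 2: {s3}.
(Structurally, H here is isomorphic to the cyclic group Z_4.)

{s3}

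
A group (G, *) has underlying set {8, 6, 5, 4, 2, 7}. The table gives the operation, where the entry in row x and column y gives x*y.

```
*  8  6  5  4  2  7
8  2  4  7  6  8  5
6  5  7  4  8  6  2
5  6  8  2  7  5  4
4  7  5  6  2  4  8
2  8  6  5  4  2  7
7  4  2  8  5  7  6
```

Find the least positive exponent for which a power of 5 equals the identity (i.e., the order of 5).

2

The identity element is 2 (its row matches the header).
5^1 = 5
5^2 = 5*5 = 2
The first power of 5 equal to the identity is 5^2, so ord(5) = 2.
(Structurally, G here is isomorphic to the symmetric group S_3.)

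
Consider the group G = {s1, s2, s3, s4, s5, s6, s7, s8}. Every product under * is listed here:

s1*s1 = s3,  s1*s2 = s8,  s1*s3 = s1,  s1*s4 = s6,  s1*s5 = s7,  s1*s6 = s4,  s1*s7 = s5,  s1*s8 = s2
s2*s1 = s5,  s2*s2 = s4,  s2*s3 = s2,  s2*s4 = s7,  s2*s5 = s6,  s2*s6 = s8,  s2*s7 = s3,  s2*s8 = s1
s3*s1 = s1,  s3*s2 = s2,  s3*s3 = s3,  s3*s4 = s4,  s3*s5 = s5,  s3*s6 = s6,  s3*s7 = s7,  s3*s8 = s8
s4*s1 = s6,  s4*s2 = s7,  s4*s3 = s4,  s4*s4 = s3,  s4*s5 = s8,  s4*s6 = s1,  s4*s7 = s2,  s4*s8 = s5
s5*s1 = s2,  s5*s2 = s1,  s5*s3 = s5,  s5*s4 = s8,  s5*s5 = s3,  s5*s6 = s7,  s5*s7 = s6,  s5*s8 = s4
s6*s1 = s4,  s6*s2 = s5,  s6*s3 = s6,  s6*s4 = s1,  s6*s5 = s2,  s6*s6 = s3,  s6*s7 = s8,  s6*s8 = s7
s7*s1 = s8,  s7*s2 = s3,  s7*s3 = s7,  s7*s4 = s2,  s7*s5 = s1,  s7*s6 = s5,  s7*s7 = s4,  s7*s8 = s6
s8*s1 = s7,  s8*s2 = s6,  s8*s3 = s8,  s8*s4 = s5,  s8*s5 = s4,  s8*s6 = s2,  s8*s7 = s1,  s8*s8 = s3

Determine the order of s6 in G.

2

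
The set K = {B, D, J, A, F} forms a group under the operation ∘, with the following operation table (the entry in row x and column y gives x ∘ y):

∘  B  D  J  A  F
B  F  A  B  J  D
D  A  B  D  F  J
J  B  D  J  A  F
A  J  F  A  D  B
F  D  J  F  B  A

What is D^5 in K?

D^1 = D
D^2 = D ∘ D = B
D^3 = B ∘ D = A
D^4 = A ∘ D = F
D^5 = F ∘ D = J

J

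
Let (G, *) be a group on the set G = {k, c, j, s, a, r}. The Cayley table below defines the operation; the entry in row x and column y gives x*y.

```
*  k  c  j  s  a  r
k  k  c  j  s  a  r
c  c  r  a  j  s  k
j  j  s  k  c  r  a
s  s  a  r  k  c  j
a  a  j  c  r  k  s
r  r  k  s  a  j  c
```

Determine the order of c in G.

3

The identity element is k (its row matches the header).
c^1 = c
c^2 = c*c = r
c^3 = r*c = k
The first power of c equal to the identity is c^3, so ord(c) = 3.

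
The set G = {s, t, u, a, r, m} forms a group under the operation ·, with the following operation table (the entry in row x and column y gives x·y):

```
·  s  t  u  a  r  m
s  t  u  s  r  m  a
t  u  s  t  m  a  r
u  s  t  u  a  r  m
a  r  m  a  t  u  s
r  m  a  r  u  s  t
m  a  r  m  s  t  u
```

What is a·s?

Read row a, column s: a·s = r.

r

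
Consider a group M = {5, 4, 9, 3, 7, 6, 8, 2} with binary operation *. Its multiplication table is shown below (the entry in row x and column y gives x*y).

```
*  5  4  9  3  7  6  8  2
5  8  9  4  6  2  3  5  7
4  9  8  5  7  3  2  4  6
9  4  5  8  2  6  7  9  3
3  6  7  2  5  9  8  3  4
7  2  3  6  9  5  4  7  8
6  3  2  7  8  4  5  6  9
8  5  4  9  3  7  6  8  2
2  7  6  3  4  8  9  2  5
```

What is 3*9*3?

4

3*9 = 2
2*3 = 4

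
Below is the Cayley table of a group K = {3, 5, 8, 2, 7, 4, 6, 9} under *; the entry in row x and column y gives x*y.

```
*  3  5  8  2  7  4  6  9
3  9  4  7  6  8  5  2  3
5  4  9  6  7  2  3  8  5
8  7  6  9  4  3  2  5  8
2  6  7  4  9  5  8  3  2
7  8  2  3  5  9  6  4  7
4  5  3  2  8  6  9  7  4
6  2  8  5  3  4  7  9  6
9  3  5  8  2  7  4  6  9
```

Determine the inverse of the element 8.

8

First locate the identity: row 9 matches the header, so 9 is the identity.
Scan row 8 for 9: 8*8 = 9. Hence 8^(-1) = 8.
(Structurally, K here is isomorphic to the elementary abelian group (Z_2)^3.)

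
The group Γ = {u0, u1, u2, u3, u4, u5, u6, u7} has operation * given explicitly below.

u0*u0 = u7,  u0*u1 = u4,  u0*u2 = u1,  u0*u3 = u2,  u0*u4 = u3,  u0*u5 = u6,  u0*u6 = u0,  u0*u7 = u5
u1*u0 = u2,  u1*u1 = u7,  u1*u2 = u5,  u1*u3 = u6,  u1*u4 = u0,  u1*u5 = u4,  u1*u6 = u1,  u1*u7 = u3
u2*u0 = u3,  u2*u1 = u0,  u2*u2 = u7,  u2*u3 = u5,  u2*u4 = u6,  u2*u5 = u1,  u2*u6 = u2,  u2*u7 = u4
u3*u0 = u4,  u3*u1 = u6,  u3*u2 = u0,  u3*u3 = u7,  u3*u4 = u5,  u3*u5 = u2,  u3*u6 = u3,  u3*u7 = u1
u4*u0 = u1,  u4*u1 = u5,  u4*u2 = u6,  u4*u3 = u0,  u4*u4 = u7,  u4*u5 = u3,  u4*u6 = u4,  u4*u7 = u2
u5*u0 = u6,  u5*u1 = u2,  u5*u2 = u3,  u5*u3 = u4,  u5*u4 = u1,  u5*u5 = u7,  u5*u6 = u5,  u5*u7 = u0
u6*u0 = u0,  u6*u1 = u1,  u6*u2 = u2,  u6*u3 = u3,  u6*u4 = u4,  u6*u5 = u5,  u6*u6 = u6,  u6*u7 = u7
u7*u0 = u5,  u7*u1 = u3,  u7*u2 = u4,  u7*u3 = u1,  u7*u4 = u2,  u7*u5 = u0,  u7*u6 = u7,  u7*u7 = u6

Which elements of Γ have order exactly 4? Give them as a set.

Identity is u6. Compute the order of each non-identity element by repeated multiplication:
  u0: u0 → u7 → u5 → u6  (order 4)
  u1: u1 → u7 → u3 → u6  (order 4)
  u2: u2 → u7 → u4 → u6  (order 4)
  u3: u3 → u7 → u1 → u6  (order 4)
  u4: u4 → u7 → u2 → u6  (order 4)
  u5: u5 → u7 → u0 → u6  (order 4)
  u7: u7 → u6  (order 2)
Elements of order 4: {u0, u1, u2, u3, u4, u5}.

{u0, u1, u2, u3, u4, u5}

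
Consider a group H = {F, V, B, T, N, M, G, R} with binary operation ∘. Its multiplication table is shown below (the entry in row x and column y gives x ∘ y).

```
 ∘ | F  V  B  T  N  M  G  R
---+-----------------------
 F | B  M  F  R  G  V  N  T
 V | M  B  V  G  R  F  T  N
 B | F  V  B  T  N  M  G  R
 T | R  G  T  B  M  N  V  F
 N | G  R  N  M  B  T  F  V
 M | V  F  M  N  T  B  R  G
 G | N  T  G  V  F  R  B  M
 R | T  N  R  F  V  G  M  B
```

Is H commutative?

Yes

Check whether the table is symmetric across its main diagonal.
Every entry (row x, col y) equals the entry (row y, col x), so H is abelian.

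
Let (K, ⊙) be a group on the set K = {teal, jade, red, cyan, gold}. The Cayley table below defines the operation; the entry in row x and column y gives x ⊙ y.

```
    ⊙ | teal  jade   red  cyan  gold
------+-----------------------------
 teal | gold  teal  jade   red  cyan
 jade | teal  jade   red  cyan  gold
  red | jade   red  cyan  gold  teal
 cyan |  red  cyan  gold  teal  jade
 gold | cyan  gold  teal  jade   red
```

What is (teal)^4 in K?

teal^1 = teal
teal^2 = teal ⊙ teal = gold
teal^3 = gold ⊙ teal = cyan
teal^4 = cyan ⊙ teal = red

red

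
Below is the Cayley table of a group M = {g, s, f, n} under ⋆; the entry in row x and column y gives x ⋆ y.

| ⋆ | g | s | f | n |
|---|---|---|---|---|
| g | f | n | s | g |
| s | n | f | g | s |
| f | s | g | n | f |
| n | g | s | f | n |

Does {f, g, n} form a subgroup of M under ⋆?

No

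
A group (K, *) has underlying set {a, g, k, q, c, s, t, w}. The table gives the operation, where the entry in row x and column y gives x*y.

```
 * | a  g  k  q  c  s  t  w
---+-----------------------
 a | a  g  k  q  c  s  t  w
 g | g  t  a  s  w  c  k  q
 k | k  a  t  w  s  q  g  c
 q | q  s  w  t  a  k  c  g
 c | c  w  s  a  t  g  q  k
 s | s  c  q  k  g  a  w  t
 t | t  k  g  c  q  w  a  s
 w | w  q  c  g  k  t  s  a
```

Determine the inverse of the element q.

c

First locate the identity: row a matches the header, so a is the identity.
Scan row q for a: q*c = a. Hence q^(-1) = c.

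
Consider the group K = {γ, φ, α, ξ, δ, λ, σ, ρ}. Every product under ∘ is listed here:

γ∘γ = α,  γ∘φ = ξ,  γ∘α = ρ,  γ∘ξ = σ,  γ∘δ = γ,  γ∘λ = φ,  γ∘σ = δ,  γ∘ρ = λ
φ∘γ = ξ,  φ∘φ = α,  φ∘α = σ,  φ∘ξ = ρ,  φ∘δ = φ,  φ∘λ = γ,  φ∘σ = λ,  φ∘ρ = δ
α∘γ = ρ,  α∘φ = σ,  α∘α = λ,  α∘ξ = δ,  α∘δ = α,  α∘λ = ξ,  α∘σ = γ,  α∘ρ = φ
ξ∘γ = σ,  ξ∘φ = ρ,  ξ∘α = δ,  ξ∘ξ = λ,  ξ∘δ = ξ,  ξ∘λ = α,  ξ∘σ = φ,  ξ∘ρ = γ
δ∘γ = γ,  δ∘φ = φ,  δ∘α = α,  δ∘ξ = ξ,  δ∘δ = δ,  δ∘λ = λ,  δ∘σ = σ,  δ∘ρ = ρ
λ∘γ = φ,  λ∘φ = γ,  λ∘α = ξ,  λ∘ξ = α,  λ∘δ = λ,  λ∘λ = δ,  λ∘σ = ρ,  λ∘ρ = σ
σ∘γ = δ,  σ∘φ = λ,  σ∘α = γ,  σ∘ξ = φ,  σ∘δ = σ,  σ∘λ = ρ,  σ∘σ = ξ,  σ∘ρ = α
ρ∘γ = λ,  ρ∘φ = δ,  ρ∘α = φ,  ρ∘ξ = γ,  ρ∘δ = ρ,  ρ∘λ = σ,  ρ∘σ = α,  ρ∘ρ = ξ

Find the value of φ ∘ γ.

ξ

Read row φ, column γ: φ ∘ γ = ξ.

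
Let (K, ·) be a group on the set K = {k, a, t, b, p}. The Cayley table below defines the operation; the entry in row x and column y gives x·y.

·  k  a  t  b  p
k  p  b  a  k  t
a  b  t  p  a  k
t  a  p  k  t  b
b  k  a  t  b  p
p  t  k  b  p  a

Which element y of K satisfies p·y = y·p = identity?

t

First locate the identity: row b matches the header, so b is the identity.
Scan row p for b: p·t = b. Hence p^(-1) = t.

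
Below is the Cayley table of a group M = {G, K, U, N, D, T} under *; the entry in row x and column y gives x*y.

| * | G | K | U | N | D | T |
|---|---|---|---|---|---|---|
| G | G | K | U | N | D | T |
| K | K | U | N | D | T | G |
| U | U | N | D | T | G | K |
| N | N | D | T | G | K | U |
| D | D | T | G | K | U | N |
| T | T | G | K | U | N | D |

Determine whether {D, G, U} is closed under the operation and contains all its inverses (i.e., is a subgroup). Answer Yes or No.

Yes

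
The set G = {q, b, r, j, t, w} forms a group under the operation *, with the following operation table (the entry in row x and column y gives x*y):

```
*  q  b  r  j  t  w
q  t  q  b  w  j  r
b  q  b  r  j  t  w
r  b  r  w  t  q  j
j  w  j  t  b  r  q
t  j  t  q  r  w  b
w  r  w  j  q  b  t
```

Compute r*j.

Read row r, column j: r*j = t.

t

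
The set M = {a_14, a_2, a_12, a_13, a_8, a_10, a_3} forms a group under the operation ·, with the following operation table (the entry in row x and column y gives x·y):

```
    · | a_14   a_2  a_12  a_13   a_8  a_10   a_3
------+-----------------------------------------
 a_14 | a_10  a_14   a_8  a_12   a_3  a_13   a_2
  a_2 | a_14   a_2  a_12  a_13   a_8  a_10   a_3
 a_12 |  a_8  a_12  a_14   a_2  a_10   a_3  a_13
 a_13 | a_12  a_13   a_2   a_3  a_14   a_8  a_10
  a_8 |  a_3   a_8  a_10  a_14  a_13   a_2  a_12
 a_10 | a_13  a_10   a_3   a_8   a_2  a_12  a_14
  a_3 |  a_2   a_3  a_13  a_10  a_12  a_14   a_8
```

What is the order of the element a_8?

The identity element is a_2 (its row matches the header).
a_8^1 = a_8
a_8^2 = a_8·a_8 = a_13
a_8^3 = a_13·a_8 = a_14
a_8^4 = a_14·a_8 = a_3
a_8^5 = a_3·a_8 = a_12
a_8^6 = a_12·a_8 = a_10
a_8^7 = a_10·a_8 = a_2
The first power of a_8 equal to the identity is a_8^7, so ord(a_8) = 7.

7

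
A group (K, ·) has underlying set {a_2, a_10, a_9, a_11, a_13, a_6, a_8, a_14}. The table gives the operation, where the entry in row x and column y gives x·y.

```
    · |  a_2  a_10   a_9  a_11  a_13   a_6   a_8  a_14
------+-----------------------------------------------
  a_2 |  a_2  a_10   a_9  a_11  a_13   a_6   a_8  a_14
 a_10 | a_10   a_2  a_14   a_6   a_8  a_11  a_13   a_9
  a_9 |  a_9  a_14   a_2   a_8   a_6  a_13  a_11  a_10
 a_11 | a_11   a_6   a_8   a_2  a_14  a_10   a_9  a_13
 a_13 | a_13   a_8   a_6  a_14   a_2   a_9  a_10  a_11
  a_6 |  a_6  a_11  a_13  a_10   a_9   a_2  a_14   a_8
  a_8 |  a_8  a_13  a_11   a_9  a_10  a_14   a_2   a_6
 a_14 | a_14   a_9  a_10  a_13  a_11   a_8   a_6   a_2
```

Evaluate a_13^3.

a_13

a_13^1 = a_13
a_13^2 = a_13·a_13 = a_2
a_13^3 = a_2·a_13 = a_13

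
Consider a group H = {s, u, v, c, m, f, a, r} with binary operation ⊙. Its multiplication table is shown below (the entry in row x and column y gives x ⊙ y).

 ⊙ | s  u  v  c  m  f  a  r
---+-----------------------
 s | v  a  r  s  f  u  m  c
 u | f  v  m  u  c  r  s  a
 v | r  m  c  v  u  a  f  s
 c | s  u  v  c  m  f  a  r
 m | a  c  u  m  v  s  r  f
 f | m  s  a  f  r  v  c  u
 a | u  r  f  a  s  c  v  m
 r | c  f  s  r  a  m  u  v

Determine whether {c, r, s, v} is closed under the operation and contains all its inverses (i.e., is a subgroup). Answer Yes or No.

{c, r, s, v} contains the identity c.
Checking products: every product of two elements of {c, r, s, v} (read from the table) lies in {c, r, s, v}, so the set is closed.
In a finite group, a nonempty closed subset is a subgroup. So {c, r, s, v} ≤ H.
(Structurally, H here is isomorphic to the quaternion group Q_8.)

Yes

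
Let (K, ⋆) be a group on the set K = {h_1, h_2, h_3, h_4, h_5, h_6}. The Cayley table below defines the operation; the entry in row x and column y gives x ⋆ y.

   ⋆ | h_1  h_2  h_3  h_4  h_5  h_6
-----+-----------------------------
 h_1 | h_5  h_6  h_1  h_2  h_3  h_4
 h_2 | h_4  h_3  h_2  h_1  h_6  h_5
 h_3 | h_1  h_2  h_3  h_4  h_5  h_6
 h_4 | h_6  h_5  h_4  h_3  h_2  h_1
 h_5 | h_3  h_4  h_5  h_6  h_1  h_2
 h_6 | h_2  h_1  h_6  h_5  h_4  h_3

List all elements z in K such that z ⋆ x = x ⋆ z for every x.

{h_3}

An element z is central iff its row equals its column in the table.
For h_2: h_2 ⋆ h_1 = h_4 ≠ h_6 = h_1 ⋆ h_2, so h_2 ∉ Z.
Checking each element this way leaves Z(K) = {h_3}.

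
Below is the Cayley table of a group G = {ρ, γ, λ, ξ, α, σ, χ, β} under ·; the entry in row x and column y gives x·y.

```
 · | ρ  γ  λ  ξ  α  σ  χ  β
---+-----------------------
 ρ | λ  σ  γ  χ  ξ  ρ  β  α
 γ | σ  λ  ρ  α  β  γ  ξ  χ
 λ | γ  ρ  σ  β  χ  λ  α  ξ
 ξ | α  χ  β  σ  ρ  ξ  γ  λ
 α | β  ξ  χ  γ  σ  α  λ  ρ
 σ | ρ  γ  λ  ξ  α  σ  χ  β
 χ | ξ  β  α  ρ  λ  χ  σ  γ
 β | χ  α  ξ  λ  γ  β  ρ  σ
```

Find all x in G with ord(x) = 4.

Identity is σ. Compute the order of each non-identity element by repeated multiplication:
  ρ: ρ → λ → γ → σ  (order 4)
  γ: γ → λ → ρ → σ  (order 4)
  λ: λ → σ  (order 2)
  ξ: ξ → σ  (order 2)
  α: α → σ  (order 2)
  χ: χ → σ  (order 2)
  β: β → σ  (order 2)
Elements of order 4: {γ, ρ}.

{γ, ρ}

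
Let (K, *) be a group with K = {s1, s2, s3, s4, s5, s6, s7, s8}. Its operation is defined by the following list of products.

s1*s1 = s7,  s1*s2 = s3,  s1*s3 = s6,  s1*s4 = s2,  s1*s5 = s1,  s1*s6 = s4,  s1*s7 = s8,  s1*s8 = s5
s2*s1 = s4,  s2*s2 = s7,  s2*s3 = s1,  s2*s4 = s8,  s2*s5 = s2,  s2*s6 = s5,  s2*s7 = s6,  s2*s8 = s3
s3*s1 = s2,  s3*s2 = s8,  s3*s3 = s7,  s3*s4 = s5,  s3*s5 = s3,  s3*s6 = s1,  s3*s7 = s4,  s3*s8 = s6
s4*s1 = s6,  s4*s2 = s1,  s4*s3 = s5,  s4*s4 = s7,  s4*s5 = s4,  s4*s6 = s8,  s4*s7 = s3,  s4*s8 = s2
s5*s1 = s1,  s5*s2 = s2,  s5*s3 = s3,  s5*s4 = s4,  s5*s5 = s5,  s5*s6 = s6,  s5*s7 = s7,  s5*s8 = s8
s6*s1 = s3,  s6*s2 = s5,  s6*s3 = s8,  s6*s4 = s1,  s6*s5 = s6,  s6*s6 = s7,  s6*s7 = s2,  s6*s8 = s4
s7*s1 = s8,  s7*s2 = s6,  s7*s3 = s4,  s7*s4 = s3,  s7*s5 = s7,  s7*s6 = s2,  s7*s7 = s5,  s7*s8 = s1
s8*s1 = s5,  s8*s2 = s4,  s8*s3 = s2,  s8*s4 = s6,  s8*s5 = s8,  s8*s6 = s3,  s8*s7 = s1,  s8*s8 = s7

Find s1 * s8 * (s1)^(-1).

s8

The identity is s5. In row s1, the entry s5 sits in column s8, so s1^(-1) = s8.
s1 * s8 = s5
s5 * s8 = s8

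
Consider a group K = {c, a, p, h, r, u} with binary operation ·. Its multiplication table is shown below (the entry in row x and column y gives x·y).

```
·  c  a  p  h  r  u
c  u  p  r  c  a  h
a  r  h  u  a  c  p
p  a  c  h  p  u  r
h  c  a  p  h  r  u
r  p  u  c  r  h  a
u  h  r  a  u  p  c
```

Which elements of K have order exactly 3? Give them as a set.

Identity is h. Compute the order of each non-identity element by repeated multiplication:
  c: c → u → h  (order 3)
  a: a → h  (order 2)
  p: p → h  (order 2)
  r: r → h  (order 2)
  u: u → c → h  (order 3)
Elements of order 3: {c, u}.

{c, u}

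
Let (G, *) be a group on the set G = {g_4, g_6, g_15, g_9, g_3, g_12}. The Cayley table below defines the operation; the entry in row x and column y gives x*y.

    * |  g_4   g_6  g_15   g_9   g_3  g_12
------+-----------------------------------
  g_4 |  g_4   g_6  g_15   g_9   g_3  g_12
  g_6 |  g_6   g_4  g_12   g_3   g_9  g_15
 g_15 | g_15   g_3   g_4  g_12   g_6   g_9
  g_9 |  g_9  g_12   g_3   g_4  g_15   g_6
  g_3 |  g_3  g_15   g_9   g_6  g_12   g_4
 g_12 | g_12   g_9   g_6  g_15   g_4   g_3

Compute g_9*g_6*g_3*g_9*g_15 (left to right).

g_9*g_6 = g_12
g_12*g_3 = g_4
g_4*g_9 = g_9
g_9*g_15 = g_3

g_3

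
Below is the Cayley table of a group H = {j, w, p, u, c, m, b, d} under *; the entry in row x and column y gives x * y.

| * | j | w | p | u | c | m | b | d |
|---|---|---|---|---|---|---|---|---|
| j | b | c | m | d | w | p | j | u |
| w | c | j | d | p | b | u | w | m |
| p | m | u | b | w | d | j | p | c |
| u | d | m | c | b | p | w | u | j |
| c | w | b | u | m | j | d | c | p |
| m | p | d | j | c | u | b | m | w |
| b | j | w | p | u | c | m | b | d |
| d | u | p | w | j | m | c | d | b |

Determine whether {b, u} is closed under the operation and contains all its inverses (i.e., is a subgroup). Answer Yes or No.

{b, u} contains the identity b.
Checking products: every product of two elements of {b, u} (read from the table) lies in {b, u}, so the set is closed.
In a finite group, a nonempty closed subset is a subgroup. So {b, u} ≤ H.
(Structurally, H here is isomorphic to the dihedral group D_4.)

Yes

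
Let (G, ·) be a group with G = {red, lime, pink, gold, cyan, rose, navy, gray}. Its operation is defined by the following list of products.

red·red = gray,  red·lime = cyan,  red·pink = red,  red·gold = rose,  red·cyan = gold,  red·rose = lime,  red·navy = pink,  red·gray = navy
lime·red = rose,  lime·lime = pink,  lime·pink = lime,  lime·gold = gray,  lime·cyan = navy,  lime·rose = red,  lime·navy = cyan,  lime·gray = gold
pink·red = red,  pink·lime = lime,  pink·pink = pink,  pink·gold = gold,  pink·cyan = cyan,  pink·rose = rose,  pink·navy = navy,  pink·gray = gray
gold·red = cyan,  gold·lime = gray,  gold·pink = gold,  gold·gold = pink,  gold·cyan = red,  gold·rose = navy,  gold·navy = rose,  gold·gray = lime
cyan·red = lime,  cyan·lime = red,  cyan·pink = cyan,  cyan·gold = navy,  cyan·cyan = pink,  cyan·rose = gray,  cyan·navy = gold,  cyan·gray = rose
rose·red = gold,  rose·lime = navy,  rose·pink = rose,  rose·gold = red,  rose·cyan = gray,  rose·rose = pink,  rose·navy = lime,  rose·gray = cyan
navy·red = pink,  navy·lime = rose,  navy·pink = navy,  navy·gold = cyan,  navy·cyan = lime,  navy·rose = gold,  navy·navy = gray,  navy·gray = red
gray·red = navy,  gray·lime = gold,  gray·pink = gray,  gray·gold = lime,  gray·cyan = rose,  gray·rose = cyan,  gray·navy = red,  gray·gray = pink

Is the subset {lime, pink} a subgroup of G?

Yes

{lime, pink} contains the identity pink.
Checking products: every product of two elements of {lime, pink} (read from the table) lies in {lime, pink}, so the set is closed.
In a finite group, a nonempty closed subset is a subgroup. So {lime, pink} ≤ G.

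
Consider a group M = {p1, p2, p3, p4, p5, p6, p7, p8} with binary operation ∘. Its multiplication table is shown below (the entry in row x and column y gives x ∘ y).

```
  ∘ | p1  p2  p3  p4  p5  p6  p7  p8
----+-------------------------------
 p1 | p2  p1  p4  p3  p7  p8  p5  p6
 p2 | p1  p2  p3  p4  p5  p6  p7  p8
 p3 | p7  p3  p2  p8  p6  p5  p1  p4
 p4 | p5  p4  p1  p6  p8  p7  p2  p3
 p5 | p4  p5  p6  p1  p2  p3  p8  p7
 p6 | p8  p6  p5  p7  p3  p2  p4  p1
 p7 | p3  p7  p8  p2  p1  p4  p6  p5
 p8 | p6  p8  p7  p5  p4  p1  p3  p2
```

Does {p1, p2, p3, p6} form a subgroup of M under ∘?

p6 ∘ p1 = p8, which is not in {p1, p2, p3, p6}.
The subset is not closed under ∘, so it is not a subgroup.
(Structurally, M here is isomorphic to the dihedral group D_4.)

No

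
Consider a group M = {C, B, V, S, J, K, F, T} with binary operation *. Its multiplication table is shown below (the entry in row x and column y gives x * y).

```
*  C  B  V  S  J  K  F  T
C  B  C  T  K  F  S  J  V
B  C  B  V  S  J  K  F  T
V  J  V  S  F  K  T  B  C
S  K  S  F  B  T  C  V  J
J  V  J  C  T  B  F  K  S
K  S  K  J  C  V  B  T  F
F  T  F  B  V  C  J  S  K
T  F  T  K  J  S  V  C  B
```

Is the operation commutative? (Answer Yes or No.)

F * K = J but K * F = T.
Since F and K do not commute, M is not abelian.

No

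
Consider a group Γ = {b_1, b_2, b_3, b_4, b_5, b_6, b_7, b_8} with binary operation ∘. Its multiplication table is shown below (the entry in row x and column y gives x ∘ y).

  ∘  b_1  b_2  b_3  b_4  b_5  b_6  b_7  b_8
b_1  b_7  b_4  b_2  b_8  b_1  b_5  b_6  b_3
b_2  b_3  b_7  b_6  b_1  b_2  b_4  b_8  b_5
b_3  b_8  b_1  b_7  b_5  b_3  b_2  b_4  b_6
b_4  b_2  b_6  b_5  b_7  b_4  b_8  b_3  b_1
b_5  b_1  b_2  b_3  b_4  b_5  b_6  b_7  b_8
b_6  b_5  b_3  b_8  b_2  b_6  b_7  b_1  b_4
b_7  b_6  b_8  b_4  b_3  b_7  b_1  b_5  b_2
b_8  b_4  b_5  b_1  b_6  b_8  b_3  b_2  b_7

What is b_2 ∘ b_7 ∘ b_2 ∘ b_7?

b_7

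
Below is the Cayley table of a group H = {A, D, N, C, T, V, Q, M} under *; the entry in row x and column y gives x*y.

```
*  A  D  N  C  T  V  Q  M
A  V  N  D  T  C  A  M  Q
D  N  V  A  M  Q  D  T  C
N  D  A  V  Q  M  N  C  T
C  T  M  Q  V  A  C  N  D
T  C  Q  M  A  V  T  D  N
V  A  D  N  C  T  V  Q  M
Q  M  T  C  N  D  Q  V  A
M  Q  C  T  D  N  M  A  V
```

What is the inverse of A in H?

A

First locate the identity: row V matches the header, so V is the identity.
Scan row A for V: A*A = V. Hence A^(-1) = A.
(Structurally, H here is isomorphic to the elementary abelian group (Z_2)^3.)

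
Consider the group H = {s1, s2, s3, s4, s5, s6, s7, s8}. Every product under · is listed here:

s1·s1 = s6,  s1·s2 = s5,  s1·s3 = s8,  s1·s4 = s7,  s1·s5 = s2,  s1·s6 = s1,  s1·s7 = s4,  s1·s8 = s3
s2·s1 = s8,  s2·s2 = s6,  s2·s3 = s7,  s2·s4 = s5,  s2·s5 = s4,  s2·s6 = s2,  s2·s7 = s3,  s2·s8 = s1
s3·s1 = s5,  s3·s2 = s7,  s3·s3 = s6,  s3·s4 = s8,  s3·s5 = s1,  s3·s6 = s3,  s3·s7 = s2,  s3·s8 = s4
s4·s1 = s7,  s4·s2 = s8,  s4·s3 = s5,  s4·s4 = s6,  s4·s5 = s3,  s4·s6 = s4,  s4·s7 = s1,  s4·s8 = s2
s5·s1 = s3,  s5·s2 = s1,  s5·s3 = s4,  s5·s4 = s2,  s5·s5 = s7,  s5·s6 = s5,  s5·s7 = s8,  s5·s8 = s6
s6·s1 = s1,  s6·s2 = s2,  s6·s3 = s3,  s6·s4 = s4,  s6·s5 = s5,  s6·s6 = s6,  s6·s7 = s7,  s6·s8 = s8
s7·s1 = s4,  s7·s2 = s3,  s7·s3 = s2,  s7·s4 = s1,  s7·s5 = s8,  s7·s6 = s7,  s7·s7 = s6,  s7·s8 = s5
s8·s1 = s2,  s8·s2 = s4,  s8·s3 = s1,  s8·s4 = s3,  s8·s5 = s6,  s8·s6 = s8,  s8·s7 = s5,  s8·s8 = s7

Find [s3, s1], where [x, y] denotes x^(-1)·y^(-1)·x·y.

s7

Identity is s6; from the table s3^(-1) = s3 and s1^(-1) = s1.
s3·s1 = s5
s5·s3 = s4
s4·s1 = s7
(Structurally, H here is isomorphic to the dihedral group D_4.)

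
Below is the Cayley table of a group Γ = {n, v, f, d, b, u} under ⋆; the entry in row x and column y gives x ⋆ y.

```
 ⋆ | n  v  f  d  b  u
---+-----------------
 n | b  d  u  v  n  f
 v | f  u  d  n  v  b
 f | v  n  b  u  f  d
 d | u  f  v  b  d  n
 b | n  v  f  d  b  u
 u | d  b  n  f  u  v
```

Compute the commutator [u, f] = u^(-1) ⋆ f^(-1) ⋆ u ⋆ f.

Identity is b; from the table u^(-1) = v and f^(-1) = f.
v ⋆ f = d
d ⋆ u = n
n ⋆ f = u

u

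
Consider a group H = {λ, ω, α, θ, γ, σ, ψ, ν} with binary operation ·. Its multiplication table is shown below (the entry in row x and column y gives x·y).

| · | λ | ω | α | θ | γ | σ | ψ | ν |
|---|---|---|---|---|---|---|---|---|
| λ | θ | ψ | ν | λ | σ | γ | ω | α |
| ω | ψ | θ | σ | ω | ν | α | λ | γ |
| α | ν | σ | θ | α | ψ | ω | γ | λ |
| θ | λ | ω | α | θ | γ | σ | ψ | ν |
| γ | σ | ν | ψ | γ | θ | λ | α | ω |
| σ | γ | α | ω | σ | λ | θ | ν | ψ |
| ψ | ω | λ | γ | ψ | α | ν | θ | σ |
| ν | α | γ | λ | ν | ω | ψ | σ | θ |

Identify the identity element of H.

θ

The identity e satisfies e·x = x for all x, so its row in the table reproduces the column headers.
Row θ reads: λ, ω, α, θ, γ, σ, ψ, ν — exactly the header order. So θ is the identity.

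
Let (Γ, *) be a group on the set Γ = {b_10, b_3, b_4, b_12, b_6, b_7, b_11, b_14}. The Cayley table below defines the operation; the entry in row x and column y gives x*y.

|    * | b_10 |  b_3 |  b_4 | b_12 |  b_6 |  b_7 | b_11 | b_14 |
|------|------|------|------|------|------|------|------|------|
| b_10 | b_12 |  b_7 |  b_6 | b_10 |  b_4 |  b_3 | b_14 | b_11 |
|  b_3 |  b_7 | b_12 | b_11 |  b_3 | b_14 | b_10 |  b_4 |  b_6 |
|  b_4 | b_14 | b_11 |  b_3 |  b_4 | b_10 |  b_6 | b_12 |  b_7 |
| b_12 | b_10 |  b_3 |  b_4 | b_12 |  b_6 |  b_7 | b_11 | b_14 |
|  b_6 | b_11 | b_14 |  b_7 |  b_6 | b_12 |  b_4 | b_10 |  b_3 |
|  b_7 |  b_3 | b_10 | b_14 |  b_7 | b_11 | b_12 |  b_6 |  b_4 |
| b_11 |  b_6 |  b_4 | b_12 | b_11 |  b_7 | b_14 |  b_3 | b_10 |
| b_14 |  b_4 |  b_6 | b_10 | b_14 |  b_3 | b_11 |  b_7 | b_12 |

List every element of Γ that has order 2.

Identity is b_12. Compute the order of each non-identity element by repeated multiplication:
  b_10: b_10 → b_12  (order 2)
  b_3: b_3 → b_12  (order 2)
  b_4: b_4 → b_3 → b_11 → b_12  (order 4)
  b_6: b_6 → b_12  (order 2)
  b_7: b_7 → b_12  (order 2)
  b_11: b_11 → b_3 → b_4 → b_12  (order 4)
  b_14: b_14 → b_12  (order 2)
Elements of order 2: {b_10, b_14, b_3, b_6, b_7}.
(Structurally, Γ here is isomorphic to the dihedral group D_4.)

{b_10, b_14, b_3, b_6, b_7}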